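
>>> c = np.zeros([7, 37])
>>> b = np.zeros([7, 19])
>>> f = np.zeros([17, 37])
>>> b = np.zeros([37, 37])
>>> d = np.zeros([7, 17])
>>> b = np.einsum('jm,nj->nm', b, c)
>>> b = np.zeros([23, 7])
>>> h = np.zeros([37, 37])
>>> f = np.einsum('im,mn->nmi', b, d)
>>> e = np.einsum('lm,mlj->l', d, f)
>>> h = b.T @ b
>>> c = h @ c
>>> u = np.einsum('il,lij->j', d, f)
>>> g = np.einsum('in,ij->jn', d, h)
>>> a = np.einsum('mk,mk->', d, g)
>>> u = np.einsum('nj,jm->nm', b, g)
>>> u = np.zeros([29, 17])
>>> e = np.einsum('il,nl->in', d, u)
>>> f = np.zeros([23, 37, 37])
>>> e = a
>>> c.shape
(7, 37)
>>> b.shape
(23, 7)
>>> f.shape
(23, 37, 37)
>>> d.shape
(7, 17)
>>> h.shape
(7, 7)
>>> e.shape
()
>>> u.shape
(29, 17)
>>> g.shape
(7, 17)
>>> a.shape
()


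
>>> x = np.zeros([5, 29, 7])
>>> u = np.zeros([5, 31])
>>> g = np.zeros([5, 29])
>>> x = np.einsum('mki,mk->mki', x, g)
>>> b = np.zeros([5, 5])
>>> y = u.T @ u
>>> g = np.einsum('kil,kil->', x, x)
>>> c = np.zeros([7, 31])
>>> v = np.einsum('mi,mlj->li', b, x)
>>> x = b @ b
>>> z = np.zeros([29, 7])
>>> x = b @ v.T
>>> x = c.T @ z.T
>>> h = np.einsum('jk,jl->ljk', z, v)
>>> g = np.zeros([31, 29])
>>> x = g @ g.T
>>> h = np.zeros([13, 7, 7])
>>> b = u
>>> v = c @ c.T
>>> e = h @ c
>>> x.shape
(31, 31)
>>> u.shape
(5, 31)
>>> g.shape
(31, 29)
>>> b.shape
(5, 31)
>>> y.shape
(31, 31)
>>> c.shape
(7, 31)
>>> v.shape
(7, 7)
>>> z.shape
(29, 7)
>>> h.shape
(13, 7, 7)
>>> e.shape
(13, 7, 31)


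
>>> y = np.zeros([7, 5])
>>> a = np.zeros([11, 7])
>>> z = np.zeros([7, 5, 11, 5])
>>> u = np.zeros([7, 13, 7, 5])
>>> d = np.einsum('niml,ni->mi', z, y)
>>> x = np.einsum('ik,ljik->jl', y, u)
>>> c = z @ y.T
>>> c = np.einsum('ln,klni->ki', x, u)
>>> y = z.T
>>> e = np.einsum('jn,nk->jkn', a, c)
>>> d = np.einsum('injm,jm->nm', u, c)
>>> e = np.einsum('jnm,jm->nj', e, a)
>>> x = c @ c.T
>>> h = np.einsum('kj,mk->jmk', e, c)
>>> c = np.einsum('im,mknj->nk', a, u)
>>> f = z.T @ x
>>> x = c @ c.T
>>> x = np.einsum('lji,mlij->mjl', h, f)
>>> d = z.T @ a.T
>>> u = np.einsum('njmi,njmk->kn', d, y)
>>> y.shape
(5, 11, 5, 7)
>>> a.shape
(11, 7)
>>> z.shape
(7, 5, 11, 5)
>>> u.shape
(7, 5)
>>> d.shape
(5, 11, 5, 11)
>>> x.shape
(5, 7, 11)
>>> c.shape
(7, 13)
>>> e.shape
(5, 11)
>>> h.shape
(11, 7, 5)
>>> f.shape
(5, 11, 5, 7)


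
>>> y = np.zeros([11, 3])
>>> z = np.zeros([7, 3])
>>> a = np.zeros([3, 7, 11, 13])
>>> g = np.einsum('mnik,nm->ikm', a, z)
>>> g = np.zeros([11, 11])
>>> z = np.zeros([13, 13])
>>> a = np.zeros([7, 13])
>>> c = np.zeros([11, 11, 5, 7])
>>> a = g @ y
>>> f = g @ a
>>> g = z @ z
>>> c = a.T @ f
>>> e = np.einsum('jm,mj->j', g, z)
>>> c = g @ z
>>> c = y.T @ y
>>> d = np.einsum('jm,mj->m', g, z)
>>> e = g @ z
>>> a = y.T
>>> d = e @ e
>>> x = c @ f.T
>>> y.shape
(11, 3)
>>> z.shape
(13, 13)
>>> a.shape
(3, 11)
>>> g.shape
(13, 13)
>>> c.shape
(3, 3)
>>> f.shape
(11, 3)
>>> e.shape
(13, 13)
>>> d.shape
(13, 13)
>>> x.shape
(3, 11)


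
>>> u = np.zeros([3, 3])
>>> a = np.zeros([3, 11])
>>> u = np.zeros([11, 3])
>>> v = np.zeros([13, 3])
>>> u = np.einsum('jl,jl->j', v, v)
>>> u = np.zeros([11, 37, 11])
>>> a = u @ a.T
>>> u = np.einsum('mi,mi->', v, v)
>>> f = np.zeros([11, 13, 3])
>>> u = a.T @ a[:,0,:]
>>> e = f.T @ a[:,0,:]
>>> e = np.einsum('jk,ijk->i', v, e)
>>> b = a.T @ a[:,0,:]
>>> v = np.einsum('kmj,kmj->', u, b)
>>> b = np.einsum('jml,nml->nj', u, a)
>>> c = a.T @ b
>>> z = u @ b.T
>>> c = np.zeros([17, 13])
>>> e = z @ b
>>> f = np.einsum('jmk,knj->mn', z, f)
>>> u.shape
(3, 37, 3)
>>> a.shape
(11, 37, 3)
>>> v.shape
()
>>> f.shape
(37, 13)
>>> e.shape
(3, 37, 3)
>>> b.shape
(11, 3)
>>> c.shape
(17, 13)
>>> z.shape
(3, 37, 11)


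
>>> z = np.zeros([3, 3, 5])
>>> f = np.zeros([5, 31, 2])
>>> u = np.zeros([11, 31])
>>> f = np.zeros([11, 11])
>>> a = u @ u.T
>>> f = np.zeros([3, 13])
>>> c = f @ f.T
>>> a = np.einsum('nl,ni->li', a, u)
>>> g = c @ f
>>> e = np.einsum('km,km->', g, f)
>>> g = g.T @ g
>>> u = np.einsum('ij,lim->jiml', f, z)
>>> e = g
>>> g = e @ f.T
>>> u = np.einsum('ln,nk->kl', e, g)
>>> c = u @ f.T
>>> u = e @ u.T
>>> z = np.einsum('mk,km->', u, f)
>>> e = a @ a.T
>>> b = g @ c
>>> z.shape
()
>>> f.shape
(3, 13)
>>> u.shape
(13, 3)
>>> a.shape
(11, 31)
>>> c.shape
(3, 3)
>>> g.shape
(13, 3)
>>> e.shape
(11, 11)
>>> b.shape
(13, 3)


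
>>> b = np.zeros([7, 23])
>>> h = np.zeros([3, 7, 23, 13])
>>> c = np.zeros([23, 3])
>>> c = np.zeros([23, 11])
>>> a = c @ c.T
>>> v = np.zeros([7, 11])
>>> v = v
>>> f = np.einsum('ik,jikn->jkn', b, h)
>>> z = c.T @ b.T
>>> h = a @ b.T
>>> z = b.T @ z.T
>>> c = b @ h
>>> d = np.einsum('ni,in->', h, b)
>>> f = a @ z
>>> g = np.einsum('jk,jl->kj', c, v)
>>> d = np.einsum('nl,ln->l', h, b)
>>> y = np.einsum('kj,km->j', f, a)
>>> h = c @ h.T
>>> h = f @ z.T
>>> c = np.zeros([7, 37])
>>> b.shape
(7, 23)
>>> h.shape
(23, 23)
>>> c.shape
(7, 37)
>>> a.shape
(23, 23)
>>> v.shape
(7, 11)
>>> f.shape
(23, 11)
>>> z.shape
(23, 11)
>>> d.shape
(7,)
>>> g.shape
(7, 7)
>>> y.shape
(11,)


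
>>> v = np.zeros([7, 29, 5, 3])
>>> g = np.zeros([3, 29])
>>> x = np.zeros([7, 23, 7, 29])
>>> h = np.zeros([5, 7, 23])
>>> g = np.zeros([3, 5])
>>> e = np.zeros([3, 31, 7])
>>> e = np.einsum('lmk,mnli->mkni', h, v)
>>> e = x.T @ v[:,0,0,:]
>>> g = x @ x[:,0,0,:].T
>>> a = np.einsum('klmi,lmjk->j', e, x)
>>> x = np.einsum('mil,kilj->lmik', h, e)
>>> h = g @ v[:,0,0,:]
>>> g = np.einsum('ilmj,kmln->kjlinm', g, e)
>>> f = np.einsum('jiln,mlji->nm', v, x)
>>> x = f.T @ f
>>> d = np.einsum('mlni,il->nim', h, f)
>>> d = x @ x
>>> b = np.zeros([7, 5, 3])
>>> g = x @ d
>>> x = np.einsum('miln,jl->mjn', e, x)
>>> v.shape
(7, 29, 5, 3)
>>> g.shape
(23, 23)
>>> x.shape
(29, 23, 3)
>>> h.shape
(7, 23, 7, 3)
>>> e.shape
(29, 7, 23, 3)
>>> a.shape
(7,)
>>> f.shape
(3, 23)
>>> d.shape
(23, 23)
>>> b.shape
(7, 5, 3)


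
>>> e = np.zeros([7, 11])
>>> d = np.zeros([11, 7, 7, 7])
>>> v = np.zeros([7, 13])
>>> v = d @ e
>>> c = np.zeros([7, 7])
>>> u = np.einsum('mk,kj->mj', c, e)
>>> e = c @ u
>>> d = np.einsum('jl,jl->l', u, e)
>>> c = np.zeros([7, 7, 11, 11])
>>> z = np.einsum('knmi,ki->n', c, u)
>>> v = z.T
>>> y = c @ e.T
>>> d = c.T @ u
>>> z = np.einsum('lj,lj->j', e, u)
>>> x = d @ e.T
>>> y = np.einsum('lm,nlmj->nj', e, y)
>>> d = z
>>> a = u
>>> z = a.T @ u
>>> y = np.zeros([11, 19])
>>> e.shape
(7, 11)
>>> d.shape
(11,)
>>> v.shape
(7,)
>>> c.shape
(7, 7, 11, 11)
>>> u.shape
(7, 11)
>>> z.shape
(11, 11)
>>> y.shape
(11, 19)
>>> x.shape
(11, 11, 7, 7)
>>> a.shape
(7, 11)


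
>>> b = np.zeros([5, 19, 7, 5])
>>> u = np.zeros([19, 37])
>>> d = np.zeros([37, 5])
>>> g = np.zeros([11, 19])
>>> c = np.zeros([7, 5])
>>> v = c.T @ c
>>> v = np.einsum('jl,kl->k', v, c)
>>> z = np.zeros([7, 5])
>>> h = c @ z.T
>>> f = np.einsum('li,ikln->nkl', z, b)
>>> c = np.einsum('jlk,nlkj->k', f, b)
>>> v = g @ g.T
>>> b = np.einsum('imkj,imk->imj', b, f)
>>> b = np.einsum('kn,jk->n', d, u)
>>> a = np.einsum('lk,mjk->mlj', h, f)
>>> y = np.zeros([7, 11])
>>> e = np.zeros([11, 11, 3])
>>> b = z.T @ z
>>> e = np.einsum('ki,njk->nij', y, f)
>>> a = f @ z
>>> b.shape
(5, 5)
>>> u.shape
(19, 37)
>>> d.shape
(37, 5)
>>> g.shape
(11, 19)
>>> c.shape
(7,)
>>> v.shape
(11, 11)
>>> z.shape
(7, 5)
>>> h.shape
(7, 7)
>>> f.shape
(5, 19, 7)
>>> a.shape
(5, 19, 5)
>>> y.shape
(7, 11)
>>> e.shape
(5, 11, 19)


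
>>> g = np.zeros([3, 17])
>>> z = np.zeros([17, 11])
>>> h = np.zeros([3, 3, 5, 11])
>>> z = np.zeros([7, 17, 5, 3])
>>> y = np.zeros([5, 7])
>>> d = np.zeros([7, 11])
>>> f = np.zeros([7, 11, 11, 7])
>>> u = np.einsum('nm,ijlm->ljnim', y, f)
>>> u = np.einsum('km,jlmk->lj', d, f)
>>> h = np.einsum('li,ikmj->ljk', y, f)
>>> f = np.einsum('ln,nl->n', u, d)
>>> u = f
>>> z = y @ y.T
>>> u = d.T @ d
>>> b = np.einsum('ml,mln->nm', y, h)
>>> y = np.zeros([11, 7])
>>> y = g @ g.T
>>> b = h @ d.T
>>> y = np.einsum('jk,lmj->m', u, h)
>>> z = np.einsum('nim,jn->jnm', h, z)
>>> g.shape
(3, 17)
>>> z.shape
(5, 5, 11)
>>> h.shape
(5, 7, 11)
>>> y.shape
(7,)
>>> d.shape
(7, 11)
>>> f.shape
(7,)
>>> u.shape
(11, 11)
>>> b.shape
(5, 7, 7)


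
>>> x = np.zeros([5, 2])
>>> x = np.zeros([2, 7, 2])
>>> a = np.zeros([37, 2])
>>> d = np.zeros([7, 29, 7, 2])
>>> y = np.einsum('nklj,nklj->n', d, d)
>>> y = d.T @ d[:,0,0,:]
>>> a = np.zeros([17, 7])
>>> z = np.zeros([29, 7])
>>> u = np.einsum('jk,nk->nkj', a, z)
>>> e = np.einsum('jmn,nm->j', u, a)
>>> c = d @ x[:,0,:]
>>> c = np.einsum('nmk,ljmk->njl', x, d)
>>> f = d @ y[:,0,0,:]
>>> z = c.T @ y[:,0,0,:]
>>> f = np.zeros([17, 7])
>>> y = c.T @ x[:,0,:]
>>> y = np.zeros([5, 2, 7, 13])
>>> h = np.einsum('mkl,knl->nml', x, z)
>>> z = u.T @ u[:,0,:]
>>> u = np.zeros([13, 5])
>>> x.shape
(2, 7, 2)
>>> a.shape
(17, 7)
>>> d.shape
(7, 29, 7, 2)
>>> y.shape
(5, 2, 7, 13)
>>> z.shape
(17, 7, 17)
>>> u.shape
(13, 5)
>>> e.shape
(29,)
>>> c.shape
(2, 29, 7)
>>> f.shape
(17, 7)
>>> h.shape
(29, 2, 2)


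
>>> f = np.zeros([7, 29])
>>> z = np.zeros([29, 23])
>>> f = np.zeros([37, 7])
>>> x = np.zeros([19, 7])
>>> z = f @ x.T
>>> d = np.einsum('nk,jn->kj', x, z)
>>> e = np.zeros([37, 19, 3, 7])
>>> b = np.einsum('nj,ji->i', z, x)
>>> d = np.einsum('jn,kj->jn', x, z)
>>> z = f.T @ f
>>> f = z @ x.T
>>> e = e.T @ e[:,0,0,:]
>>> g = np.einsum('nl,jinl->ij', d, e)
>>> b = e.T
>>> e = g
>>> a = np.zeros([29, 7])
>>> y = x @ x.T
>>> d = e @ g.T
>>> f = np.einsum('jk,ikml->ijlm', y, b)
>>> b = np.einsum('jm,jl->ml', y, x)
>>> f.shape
(7, 19, 7, 3)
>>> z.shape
(7, 7)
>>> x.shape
(19, 7)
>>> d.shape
(3, 3)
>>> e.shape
(3, 7)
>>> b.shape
(19, 7)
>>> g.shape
(3, 7)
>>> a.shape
(29, 7)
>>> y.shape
(19, 19)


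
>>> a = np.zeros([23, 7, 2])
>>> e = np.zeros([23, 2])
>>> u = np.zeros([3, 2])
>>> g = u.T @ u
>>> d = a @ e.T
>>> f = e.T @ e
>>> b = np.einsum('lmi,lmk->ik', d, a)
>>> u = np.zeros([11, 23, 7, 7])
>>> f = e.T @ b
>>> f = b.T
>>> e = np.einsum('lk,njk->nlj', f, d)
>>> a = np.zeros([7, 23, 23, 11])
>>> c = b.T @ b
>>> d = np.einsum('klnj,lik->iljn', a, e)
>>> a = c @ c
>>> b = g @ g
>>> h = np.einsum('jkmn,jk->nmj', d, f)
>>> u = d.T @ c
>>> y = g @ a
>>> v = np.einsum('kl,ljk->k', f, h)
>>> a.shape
(2, 2)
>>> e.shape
(23, 2, 7)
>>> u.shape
(23, 11, 23, 2)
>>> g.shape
(2, 2)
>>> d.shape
(2, 23, 11, 23)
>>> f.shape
(2, 23)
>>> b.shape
(2, 2)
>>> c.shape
(2, 2)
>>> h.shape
(23, 11, 2)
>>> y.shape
(2, 2)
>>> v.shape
(2,)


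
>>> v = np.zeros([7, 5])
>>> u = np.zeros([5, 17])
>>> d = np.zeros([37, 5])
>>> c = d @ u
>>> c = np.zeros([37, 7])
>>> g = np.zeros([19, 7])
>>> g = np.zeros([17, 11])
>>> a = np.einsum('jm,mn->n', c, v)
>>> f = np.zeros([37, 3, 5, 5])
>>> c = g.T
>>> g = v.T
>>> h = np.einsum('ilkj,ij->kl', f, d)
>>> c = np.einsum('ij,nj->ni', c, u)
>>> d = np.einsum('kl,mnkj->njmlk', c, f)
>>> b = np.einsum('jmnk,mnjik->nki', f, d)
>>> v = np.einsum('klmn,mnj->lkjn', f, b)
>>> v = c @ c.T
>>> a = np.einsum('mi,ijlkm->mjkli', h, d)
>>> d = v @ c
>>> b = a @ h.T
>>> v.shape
(5, 5)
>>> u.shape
(5, 17)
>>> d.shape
(5, 11)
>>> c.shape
(5, 11)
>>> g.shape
(5, 7)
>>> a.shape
(5, 5, 11, 37, 3)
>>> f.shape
(37, 3, 5, 5)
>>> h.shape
(5, 3)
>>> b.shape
(5, 5, 11, 37, 5)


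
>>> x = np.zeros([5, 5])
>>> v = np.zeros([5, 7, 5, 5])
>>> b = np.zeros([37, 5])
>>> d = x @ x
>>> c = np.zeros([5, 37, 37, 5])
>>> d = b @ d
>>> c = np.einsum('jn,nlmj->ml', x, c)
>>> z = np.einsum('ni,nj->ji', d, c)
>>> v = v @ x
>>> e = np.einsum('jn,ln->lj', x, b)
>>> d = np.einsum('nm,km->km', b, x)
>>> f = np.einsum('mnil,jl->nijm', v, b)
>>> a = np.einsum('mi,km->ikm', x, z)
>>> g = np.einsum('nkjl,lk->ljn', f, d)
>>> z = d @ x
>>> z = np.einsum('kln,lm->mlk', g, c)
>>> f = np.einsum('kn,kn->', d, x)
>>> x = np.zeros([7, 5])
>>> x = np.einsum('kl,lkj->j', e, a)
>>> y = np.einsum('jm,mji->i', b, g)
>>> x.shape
(5,)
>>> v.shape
(5, 7, 5, 5)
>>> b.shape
(37, 5)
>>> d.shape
(5, 5)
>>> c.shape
(37, 37)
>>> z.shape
(37, 37, 5)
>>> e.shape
(37, 5)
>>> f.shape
()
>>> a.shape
(5, 37, 5)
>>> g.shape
(5, 37, 7)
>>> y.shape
(7,)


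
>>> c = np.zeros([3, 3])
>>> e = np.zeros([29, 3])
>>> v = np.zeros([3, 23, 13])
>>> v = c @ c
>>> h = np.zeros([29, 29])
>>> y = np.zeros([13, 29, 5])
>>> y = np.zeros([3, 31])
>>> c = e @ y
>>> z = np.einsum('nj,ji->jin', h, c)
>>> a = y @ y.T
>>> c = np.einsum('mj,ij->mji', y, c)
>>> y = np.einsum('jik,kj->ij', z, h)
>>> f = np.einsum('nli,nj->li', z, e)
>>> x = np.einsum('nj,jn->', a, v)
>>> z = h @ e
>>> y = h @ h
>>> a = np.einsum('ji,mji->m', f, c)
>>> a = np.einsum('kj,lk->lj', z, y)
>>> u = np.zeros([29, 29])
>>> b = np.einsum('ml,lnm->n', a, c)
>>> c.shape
(3, 31, 29)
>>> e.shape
(29, 3)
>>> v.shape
(3, 3)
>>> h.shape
(29, 29)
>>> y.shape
(29, 29)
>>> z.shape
(29, 3)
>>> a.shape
(29, 3)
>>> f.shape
(31, 29)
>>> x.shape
()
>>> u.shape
(29, 29)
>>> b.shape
(31,)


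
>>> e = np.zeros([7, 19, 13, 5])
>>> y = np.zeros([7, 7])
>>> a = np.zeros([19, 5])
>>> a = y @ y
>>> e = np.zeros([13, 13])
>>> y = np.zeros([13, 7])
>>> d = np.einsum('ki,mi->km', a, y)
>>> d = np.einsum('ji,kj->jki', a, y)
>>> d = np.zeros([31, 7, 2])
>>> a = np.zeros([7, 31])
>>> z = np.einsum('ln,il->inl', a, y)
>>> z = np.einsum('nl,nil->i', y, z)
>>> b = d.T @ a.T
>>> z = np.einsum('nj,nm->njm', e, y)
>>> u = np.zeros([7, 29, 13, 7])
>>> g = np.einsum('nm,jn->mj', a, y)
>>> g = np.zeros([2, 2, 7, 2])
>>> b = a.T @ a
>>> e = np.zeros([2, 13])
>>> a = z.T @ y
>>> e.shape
(2, 13)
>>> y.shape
(13, 7)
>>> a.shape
(7, 13, 7)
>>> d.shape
(31, 7, 2)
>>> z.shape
(13, 13, 7)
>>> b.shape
(31, 31)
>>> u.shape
(7, 29, 13, 7)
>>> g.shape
(2, 2, 7, 2)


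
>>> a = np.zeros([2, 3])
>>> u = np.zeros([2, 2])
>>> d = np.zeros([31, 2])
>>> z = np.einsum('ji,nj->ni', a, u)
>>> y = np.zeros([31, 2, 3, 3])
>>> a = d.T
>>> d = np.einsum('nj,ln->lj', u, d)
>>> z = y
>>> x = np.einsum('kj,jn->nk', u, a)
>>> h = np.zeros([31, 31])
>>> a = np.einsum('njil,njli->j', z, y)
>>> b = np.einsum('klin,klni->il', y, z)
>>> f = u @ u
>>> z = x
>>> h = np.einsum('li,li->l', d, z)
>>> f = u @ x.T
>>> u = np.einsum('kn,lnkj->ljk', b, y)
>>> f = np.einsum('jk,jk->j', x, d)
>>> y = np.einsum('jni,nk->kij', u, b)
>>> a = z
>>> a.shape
(31, 2)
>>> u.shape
(31, 3, 3)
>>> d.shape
(31, 2)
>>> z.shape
(31, 2)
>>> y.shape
(2, 3, 31)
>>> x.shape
(31, 2)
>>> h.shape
(31,)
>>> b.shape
(3, 2)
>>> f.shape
(31,)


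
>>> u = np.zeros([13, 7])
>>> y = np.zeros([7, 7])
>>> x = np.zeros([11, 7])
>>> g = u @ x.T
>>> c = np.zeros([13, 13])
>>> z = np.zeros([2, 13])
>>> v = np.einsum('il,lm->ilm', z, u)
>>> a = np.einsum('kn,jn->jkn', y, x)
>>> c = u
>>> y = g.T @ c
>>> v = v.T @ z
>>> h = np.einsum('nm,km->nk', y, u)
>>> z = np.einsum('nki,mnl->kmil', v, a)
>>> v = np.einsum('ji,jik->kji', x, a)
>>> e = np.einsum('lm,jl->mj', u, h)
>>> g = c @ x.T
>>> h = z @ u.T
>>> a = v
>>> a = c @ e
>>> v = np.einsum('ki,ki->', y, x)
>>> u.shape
(13, 7)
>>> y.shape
(11, 7)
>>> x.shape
(11, 7)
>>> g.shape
(13, 11)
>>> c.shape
(13, 7)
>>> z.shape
(13, 11, 13, 7)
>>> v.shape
()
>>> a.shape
(13, 11)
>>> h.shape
(13, 11, 13, 13)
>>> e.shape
(7, 11)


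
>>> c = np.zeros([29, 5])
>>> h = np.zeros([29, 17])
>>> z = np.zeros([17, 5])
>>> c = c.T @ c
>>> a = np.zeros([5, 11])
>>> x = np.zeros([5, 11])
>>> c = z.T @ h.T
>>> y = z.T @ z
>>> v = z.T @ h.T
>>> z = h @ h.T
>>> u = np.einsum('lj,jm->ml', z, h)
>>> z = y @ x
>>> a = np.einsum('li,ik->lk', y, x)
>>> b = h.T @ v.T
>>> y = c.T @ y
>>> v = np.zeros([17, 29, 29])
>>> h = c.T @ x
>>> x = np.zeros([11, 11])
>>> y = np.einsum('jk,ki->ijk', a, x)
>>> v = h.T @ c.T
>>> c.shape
(5, 29)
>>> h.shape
(29, 11)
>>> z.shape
(5, 11)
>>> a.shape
(5, 11)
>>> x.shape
(11, 11)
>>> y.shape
(11, 5, 11)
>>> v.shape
(11, 5)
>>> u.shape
(17, 29)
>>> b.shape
(17, 5)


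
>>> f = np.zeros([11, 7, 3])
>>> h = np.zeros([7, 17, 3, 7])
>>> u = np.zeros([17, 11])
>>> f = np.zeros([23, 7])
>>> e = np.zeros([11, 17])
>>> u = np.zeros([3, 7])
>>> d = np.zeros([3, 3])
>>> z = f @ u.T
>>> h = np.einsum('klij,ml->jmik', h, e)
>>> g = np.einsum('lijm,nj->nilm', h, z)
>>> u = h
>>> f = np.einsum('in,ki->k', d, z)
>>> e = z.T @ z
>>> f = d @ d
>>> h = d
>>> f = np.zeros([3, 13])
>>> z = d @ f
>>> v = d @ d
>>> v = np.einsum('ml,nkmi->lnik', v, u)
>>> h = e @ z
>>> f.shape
(3, 13)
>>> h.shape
(3, 13)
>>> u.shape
(7, 11, 3, 7)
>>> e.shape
(3, 3)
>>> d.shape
(3, 3)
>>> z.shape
(3, 13)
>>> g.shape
(23, 11, 7, 7)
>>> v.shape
(3, 7, 7, 11)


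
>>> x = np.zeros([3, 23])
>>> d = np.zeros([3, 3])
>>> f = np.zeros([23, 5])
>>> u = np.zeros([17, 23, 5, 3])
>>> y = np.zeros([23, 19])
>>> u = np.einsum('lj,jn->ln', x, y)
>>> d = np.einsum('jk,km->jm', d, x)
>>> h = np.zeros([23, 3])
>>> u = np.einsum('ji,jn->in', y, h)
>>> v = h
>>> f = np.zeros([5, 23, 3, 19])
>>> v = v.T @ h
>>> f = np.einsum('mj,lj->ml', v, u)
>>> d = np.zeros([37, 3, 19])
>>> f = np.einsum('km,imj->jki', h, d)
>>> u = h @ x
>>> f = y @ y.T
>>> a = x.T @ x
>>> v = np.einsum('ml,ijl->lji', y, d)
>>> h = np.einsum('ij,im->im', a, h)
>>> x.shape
(3, 23)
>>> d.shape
(37, 3, 19)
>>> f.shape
(23, 23)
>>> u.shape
(23, 23)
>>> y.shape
(23, 19)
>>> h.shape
(23, 3)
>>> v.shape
(19, 3, 37)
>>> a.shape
(23, 23)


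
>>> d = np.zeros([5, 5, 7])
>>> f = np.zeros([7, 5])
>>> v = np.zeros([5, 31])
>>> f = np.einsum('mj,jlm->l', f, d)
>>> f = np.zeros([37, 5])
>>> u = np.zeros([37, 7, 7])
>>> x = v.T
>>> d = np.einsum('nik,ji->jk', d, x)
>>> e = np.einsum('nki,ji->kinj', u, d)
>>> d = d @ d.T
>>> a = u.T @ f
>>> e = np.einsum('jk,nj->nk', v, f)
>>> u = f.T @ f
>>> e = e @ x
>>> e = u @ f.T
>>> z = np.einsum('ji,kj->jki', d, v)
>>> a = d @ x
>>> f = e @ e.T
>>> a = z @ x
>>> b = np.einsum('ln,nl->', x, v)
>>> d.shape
(31, 31)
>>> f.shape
(5, 5)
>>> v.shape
(5, 31)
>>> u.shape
(5, 5)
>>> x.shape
(31, 5)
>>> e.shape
(5, 37)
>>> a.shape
(31, 5, 5)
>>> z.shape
(31, 5, 31)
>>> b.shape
()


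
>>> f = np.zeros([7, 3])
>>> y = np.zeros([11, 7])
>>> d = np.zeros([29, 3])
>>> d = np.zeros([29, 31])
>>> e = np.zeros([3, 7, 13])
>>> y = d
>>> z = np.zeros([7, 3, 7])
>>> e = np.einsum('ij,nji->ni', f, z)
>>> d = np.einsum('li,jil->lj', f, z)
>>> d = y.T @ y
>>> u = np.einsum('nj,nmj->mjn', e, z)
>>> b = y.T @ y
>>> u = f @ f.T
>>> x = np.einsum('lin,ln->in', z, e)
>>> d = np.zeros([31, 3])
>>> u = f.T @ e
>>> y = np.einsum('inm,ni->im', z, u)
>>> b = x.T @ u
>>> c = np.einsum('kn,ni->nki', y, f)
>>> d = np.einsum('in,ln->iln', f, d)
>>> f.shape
(7, 3)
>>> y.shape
(7, 7)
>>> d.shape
(7, 31, 3)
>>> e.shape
(7, 7)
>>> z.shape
(7, 3, 7)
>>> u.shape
(3, 7)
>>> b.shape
(7, 7)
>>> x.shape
(3, 7)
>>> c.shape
(7, 7, 3)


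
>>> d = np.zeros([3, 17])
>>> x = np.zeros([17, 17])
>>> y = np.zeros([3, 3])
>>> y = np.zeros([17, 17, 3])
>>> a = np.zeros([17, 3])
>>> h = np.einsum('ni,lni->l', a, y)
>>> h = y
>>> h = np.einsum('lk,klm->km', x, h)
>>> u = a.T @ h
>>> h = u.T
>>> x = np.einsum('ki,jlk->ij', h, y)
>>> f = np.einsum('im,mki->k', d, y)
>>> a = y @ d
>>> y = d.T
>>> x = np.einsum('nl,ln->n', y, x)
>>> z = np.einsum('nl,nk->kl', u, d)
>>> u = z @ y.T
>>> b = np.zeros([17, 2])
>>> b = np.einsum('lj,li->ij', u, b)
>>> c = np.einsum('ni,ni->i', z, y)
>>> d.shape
(3, 17)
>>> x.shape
(17,)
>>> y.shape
(17, 3)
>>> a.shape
(17, 17, 17)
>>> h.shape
(3, 3)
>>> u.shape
(17, 17)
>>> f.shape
(17,)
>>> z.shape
(17, 3)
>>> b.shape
(2, 17)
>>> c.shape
(3,)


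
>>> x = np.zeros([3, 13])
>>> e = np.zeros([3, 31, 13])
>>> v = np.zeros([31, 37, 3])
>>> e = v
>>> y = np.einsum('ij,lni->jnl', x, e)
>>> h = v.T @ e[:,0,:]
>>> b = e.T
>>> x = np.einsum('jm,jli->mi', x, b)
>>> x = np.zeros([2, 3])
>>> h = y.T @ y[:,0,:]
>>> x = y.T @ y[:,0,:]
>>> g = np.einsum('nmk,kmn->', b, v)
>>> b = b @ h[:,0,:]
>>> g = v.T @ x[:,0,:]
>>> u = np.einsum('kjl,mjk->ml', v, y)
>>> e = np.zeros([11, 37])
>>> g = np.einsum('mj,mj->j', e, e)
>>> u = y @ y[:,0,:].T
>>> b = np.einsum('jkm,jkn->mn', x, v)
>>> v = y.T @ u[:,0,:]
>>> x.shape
(31, 37, 31)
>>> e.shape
(11, 37)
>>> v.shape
(31, 37, 13)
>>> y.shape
(13, 37, 31)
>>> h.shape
(31, 37, 31)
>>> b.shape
(31, 3)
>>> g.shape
(37,)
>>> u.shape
(13, 37, 13)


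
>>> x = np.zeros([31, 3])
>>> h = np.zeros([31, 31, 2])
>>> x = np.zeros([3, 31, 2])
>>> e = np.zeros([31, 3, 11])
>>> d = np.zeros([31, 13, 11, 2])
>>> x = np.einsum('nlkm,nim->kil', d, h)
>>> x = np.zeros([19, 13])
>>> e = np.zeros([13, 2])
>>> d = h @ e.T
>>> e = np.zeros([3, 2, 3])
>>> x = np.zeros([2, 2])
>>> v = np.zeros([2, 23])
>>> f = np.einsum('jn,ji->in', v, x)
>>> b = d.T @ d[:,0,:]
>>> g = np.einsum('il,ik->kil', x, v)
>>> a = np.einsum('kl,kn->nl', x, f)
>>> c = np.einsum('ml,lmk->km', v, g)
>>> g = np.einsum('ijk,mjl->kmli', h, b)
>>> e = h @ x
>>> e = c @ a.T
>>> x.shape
(2, 2)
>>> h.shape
(31, 31, 2)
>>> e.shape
(2, 23)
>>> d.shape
(31, 31, 13)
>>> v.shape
(2, 23)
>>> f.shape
(2, 23)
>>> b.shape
(13, 31, 13)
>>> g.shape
(2, 13, 13, 31)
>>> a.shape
(23, 2)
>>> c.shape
(2, 2)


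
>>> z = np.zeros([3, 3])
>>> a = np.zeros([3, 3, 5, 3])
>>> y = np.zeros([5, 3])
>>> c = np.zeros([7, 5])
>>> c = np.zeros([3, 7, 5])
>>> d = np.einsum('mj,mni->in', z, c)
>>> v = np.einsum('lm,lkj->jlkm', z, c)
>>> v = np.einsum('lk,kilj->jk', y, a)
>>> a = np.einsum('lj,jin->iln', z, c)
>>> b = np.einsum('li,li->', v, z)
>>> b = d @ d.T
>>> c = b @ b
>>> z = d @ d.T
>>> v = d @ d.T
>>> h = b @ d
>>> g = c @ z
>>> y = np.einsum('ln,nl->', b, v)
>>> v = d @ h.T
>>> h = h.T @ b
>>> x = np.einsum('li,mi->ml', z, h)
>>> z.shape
(5, 5)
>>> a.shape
(7, 3, 5)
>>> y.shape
()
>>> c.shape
(5, 5)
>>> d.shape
(5, 7)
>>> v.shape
(5, 5)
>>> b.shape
(5, 5)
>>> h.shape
(7, 5)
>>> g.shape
(5, 5)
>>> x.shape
(7, 5)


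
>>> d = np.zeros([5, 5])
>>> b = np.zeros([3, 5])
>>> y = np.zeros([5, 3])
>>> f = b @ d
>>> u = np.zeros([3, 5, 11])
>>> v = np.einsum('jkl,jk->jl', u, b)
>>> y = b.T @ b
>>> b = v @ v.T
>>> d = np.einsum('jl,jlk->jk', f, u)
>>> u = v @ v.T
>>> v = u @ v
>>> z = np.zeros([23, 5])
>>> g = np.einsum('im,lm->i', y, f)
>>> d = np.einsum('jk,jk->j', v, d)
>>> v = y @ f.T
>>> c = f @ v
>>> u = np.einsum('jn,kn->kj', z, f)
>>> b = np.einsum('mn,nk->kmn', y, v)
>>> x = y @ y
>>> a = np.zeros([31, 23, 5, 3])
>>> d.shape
(3,)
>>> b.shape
(3, 5, 5)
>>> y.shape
(5, 5)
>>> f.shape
(3, 5)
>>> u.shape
(3, 23)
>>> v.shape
(5, 3)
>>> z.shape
(23, 5)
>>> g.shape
(5,)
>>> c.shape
(3, 3)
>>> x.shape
(5, 5)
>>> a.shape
(31, 23, 5, 3)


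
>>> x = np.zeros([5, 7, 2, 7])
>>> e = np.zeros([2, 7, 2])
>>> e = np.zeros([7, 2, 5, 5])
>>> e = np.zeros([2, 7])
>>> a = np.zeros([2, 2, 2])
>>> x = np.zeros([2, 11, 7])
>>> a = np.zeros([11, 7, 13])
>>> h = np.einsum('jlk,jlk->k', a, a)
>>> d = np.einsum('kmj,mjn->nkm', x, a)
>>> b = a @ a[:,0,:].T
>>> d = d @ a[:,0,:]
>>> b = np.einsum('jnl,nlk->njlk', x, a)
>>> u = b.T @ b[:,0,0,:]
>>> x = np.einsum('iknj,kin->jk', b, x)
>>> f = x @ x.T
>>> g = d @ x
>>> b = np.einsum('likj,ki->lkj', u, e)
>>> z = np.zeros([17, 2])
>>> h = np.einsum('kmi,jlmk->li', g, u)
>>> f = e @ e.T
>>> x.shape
(13, 2)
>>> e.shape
(2, 7)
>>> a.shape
(11, 7, 13)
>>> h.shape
(7, 2)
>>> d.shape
(13, 2, 13)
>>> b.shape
(13, 2, 13)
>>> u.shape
(13, 7, 2, 13)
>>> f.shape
(2, 2)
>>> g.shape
(13, 2, 2)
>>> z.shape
(17, 2)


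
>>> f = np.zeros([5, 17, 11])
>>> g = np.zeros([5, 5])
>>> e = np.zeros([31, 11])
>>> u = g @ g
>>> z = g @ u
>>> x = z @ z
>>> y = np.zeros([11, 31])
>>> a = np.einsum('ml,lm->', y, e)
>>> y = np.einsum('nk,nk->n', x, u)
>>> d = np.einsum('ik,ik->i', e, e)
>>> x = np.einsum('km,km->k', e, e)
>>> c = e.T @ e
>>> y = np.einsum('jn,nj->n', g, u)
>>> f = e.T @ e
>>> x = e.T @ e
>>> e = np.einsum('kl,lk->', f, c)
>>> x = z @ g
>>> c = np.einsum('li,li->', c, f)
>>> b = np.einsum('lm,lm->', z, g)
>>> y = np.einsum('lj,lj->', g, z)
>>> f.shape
(11, 11)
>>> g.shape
(5, 5)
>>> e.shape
()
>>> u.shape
(5, 5)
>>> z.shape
(5, 5)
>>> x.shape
(5, 5)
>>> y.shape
()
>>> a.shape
()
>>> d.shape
(31,)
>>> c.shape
()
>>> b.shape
()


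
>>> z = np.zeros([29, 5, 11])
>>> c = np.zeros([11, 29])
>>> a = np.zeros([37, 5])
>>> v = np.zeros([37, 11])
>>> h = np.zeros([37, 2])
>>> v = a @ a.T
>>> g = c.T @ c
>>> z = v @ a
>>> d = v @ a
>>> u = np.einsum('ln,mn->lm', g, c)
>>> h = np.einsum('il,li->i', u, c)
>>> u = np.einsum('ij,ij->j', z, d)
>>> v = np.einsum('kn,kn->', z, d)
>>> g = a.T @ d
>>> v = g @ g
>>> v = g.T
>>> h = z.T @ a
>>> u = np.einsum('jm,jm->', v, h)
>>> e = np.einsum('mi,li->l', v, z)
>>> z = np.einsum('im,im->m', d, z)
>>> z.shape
(5,)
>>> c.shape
(11, 29)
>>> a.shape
(37, 5)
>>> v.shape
(5, 5)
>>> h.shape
(5, 5)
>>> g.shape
(5, 5)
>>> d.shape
(37, 5)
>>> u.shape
()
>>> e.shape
(37,)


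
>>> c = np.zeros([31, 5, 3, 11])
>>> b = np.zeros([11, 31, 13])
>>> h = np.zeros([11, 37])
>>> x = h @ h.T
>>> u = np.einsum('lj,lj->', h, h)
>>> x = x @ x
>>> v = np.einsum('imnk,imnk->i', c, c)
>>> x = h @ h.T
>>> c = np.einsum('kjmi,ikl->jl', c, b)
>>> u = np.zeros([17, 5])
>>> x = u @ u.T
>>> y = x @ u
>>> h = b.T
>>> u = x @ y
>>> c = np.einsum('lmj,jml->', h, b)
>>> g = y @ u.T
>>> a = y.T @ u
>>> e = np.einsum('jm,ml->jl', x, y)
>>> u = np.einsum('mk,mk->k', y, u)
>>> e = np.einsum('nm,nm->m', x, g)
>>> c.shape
()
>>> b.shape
(11, 31, 13)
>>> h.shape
(13, 31, 11)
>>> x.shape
(17, 17)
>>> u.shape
(5,)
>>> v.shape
(31,)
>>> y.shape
(17, 5)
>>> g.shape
(17, 17)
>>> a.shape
(5, 5)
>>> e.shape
(17,)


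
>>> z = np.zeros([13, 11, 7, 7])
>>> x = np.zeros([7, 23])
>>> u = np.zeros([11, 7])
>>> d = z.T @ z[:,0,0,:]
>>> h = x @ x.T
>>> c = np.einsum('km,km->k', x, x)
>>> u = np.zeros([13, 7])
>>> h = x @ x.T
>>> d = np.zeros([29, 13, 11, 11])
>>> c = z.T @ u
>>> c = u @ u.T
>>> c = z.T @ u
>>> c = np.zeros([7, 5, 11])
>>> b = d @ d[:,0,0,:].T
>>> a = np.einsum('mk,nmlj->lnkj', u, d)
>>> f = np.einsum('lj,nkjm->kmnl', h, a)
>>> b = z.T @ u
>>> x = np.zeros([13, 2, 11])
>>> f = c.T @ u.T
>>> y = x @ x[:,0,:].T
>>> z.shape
(13, 11, 7, 7)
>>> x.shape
(13, 2, 11)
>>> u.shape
(13, 7)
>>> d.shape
(29, 13, 11, 11)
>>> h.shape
(7, 7)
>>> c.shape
(7, 5, 11)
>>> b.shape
(7, 7, 11, 7)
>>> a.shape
(11, 29, 7, 11)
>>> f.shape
(11, 5, 13)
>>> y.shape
(13, 2, 13)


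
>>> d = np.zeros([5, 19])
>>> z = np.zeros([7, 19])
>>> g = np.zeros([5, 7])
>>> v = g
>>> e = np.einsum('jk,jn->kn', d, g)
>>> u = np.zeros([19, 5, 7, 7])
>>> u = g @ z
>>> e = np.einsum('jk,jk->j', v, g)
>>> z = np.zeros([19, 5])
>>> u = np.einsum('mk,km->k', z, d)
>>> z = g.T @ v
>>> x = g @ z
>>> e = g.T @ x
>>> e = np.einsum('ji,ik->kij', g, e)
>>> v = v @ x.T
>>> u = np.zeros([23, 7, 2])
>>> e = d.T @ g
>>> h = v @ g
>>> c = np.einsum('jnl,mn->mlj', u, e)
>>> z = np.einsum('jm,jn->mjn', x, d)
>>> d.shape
(5, 19)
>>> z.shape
(7, 5, 19)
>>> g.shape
(5, 7)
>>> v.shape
(5, 5)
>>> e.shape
(19, 7)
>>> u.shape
(23, 7, 2)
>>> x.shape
(5, 7)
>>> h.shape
(5, 7)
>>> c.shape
(19, 2, 23)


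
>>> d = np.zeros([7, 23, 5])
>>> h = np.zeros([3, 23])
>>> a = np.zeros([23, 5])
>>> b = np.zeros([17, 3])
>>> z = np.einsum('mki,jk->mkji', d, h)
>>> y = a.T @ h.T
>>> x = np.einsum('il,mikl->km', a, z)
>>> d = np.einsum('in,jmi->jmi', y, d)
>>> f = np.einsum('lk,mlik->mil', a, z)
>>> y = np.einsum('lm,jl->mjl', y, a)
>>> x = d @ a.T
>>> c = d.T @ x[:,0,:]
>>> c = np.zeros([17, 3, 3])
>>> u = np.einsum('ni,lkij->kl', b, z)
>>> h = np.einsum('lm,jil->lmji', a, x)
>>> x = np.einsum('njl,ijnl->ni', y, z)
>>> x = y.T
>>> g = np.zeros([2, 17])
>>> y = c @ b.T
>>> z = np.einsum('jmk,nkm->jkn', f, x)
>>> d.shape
(7, 23, 5)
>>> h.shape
(23, 5, 7, 23)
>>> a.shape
(23, 5)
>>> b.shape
(17, 3)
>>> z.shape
(7, 23, 5)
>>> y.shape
(17, 3, 17)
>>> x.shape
(5, 23, 3)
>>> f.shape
(7, 3, 23)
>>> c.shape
(17, 3, 3)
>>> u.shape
(23, 7)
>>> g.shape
(2, 17)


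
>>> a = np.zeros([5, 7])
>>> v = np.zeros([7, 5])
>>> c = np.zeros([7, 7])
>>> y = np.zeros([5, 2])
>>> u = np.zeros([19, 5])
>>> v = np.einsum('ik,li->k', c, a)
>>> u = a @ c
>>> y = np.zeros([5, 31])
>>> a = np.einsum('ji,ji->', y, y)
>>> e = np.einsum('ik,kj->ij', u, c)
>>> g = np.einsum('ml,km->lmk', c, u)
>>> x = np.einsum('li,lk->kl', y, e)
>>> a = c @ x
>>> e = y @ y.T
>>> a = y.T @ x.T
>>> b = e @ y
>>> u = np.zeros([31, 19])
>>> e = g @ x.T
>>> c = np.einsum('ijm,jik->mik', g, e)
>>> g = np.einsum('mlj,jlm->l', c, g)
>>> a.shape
(31, 7)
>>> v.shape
(7,)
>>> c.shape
(5, 7, 7)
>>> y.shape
(5, 31)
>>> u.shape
(31, 19)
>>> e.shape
(7, 7, 7)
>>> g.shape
(7,)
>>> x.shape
(7, 5)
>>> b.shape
(5, 31)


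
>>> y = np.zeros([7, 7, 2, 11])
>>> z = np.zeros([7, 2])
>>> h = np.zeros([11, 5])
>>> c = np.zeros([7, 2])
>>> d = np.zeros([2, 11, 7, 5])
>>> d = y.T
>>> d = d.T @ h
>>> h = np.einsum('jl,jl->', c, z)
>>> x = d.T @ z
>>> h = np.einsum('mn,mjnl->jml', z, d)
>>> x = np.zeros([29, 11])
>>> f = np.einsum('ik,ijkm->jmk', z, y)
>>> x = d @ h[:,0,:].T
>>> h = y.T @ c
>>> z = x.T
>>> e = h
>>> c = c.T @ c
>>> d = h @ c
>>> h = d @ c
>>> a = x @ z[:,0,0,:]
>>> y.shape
(7, 7, 2, 11)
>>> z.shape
(7, 2, 7, 7)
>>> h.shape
(11, 2, 7, 2)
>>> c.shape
(2, 2)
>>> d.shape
(11, 2, 7, 2)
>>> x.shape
(7, 7, 2, 7)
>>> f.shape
(7, 11, 2)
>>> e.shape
(11, 2, 7, 2)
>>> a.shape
(7, 7, 2, 7)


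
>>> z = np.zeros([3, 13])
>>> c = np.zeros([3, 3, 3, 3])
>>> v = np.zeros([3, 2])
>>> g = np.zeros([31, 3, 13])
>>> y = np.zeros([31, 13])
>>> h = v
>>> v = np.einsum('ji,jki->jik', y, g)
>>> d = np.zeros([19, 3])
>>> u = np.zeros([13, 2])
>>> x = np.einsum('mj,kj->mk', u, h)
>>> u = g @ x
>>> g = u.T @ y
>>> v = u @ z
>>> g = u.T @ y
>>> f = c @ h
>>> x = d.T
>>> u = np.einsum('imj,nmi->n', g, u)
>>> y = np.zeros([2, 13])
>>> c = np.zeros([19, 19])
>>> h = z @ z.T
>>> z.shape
(3, 13)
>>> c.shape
(19, 19)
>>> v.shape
(31, 3, 13)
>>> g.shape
(3, 3, 13)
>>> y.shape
(2, 13)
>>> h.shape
(3, 3)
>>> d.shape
(19, 3)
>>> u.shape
(31,)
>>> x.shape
(3, 19)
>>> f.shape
(3, 3, 3, 2)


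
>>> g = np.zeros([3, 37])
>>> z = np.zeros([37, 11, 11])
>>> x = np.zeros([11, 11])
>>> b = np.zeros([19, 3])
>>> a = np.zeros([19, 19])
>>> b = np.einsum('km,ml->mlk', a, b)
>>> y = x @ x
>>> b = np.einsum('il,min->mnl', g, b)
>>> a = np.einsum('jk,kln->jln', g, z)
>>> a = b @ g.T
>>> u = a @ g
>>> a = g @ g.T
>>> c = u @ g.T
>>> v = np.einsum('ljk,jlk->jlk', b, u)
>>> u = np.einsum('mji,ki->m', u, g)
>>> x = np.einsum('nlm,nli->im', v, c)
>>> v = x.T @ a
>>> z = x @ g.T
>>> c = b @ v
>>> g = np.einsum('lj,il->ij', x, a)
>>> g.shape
(3, 37)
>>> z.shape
(3, 3)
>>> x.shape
(3, 37)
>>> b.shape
(19, 19, 37)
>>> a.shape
(3, 3)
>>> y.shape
(11, 11)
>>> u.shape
(19,)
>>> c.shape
(19, 19, 3)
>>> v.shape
(37, 3)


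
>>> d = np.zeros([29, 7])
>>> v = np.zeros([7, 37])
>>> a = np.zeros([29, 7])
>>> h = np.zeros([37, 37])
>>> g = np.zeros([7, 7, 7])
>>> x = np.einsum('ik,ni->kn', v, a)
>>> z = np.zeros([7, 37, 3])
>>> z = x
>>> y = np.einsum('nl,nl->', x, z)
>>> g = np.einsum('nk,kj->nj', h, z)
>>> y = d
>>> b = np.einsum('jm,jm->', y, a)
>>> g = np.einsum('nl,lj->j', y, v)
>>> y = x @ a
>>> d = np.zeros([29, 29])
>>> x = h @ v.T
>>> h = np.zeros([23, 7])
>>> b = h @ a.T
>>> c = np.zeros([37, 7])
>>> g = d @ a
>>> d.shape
(29, 29)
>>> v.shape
(7, 37)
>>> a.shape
(29, 7)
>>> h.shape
(23, 7)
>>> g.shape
(29, 7)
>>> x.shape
(37, 7)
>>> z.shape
(37, 29)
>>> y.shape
(37, 7)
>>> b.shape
(23, 29)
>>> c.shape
(37, 7)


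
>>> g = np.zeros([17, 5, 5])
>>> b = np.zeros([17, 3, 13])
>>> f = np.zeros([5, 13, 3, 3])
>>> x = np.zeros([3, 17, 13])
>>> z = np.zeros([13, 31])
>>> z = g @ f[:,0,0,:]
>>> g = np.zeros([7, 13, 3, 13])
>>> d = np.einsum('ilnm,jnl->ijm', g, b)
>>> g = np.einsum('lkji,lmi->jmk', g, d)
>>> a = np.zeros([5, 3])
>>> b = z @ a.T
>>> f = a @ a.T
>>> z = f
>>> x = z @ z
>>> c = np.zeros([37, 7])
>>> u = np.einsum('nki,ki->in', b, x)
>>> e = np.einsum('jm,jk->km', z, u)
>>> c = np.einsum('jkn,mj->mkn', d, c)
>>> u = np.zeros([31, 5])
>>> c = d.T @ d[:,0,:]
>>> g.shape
(3, 17, 13)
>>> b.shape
(17, 5, 5)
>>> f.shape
(5, 5)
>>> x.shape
(5, 5)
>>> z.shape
(5, 5)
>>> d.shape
(7, 17, 13)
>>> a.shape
(5, 3)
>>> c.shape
(13, 17, 13)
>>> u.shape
(31, 5)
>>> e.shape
(17, 5)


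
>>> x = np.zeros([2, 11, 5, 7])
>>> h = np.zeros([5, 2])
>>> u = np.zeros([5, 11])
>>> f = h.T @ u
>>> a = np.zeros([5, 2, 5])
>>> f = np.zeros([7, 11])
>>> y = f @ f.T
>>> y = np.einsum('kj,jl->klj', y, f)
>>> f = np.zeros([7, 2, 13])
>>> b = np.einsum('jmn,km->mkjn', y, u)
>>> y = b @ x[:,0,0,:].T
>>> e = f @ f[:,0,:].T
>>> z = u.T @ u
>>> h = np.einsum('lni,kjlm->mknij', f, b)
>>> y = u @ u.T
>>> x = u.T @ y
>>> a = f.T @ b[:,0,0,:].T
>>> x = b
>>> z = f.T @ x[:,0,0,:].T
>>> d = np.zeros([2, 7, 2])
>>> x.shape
(11, 5, 7, 7)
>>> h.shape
(7, 11, 2, 13, 5)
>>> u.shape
(5, 11)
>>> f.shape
(7, 2, 13)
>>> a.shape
(13, 2, 11)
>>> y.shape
(5, 5)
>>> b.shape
(11, 5, 7, 7)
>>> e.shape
(7, 2, 7)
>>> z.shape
(13, 2, 11)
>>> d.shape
(2, 7, 2)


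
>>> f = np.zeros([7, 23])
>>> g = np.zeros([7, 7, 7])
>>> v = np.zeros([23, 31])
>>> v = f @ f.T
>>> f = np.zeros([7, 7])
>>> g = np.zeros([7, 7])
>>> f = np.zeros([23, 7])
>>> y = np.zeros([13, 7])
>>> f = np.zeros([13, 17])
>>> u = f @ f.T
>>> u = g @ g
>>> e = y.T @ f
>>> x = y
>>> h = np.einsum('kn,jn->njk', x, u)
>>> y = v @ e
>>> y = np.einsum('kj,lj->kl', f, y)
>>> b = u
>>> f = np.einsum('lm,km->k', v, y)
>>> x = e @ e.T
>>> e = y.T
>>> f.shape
(13,)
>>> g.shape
(7, 7)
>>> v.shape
(7, 7)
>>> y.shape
(13, 7)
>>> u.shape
(7, 7)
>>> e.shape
(7, 13)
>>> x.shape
(7, 7)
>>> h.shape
(7, 7, 13)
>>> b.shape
(7, 7)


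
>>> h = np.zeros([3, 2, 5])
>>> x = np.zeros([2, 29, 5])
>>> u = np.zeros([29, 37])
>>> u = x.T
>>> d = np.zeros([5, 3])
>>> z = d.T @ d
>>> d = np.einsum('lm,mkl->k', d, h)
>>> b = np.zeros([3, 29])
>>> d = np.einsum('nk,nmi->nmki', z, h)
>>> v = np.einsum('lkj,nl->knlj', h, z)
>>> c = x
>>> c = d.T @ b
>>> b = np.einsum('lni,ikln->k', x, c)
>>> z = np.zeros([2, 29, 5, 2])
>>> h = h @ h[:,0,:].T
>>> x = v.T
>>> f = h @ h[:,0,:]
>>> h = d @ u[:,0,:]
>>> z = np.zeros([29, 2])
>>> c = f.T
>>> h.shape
(3, 2, 3, 2)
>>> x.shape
(5, 3, 3, 2)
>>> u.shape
(5, 29, 2)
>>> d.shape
(3, 2, 3, 5)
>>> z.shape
(29, 2)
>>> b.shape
(3,)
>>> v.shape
(2, 3, 3, 5)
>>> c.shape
(3, 2, 3)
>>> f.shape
(3, 2, 3)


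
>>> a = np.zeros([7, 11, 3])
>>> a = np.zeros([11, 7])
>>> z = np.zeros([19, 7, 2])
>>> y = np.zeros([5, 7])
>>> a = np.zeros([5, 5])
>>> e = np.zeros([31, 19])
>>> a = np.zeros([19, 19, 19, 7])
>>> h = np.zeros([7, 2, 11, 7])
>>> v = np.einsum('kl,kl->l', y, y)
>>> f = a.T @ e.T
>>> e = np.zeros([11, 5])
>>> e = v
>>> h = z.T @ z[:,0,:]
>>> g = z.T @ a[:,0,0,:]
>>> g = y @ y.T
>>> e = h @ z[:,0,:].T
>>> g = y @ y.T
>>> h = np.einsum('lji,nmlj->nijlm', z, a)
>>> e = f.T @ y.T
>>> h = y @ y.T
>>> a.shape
(19, 19, 19, 7)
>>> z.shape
(19, 7, 2)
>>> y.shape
(5, 7)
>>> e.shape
(31, 19, 19, 5)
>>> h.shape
(5, 5)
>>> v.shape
(7,)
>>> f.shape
(7, 19, 19, 31)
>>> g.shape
(5, 5)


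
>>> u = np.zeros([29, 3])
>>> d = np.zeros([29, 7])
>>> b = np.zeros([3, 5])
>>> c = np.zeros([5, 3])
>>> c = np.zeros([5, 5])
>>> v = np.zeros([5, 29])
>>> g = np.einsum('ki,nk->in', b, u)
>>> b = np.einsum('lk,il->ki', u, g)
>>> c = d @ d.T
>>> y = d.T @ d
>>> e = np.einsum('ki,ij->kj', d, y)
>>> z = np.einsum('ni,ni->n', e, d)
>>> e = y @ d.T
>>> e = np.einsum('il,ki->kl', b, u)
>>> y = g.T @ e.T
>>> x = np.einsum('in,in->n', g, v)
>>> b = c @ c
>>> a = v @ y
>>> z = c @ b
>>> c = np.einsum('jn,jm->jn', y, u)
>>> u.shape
(29, 3)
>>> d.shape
(29, 7)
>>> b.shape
(29, 29)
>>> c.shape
(29, 29)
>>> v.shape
(5, 29)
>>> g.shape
(5, 29)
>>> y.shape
(29, 29)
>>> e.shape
(29, 5)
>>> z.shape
(29, 29)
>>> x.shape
(29,)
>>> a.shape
(5, 29)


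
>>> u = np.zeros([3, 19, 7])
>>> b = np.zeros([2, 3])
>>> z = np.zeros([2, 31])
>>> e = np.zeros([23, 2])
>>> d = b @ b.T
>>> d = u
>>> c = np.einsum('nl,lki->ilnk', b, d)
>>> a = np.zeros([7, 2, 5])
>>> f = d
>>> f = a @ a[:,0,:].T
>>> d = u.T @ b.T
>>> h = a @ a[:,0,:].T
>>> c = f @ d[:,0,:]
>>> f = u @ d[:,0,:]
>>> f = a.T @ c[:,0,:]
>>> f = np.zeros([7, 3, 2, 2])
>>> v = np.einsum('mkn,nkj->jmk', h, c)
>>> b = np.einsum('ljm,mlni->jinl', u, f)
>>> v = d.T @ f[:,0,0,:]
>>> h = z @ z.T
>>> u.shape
(3, 19, 7)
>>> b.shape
(19, 2, 2, 3)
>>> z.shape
(2, 31)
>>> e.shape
(23, 2)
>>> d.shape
(7, 19, 2)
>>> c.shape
(7, 2, 2)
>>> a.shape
(7, 2, 5)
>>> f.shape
(7, 3, 2, 2)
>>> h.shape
(2, 2)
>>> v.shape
(2, 19, 2)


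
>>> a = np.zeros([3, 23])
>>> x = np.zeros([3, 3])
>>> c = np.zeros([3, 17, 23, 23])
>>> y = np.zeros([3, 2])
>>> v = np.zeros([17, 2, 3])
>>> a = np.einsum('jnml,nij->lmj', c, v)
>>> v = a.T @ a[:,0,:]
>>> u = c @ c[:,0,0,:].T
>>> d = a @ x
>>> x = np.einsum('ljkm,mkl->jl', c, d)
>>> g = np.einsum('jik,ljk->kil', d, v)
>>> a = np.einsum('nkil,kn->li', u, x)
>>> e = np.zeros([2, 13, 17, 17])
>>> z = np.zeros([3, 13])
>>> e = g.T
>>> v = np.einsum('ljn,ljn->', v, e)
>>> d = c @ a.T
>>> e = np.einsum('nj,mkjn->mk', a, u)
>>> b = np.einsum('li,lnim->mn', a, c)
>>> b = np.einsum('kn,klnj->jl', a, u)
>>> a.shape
(3, 23)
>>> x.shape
(17, 3)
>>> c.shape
(3, 17, 23, 23)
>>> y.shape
(3, 2)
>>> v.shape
()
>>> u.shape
(3, 17, 23, 3)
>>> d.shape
(3, 17, 23, 3)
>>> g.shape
(3, 23, 3)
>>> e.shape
(3, 17)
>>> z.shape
(3, 13)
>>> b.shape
(3, 17)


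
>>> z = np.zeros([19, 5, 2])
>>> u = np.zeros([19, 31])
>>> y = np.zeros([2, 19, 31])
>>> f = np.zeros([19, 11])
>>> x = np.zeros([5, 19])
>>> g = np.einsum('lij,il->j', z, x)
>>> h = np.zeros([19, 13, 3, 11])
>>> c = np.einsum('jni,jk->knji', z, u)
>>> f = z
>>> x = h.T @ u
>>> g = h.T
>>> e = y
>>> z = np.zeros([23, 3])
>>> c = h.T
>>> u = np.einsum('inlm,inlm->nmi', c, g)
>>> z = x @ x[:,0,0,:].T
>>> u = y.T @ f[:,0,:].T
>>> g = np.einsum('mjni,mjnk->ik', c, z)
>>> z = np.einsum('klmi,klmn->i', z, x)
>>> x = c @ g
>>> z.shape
(11,)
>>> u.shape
(31, 19, 19)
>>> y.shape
(2, 19, 31)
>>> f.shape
(19, 5, 2)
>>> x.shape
(11, 3, 13, 11)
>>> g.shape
(19, 11)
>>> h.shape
(19, 13, 3, 11)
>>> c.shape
(11, 3, 13, 19)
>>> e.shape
(2, 19, 31)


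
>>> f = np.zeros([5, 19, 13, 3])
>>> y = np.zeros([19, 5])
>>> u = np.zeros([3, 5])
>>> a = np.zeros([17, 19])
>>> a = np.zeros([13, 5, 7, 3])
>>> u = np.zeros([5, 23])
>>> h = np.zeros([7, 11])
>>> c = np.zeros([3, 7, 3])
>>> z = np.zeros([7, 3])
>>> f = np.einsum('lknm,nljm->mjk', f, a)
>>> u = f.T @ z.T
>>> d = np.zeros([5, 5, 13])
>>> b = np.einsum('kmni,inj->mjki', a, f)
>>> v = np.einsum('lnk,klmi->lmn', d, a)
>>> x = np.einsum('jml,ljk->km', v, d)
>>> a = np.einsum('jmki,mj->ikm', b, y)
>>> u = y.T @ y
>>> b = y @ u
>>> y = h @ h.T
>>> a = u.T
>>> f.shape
(3, 7, 19)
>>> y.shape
(7, 7)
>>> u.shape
(5, 5)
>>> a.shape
(5, 5)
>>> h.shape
(7, 11)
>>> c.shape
(3, 7, 3)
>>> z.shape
(7, 3)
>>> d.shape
(5, 5, 13)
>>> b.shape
(19, 5)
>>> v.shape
(5, 7, 5)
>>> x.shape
(13, 7)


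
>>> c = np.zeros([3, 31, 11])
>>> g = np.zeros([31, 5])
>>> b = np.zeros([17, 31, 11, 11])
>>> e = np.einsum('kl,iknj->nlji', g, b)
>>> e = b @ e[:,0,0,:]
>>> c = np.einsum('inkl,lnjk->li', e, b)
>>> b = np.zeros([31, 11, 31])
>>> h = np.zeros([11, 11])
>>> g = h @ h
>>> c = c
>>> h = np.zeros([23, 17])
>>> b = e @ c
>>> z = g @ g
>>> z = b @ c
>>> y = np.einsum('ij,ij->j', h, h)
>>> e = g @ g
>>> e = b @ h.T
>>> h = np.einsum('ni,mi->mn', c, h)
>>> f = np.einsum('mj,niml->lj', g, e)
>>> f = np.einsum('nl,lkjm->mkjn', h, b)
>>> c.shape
(17, 17)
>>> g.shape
(11, 11)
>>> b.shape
(17, 31, 11, 17)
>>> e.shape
(17, 31, 11, 23)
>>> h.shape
(23, 17)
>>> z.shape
(17, 31, 11, 17)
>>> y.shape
(17,)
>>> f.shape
(17, 31, 11, 23)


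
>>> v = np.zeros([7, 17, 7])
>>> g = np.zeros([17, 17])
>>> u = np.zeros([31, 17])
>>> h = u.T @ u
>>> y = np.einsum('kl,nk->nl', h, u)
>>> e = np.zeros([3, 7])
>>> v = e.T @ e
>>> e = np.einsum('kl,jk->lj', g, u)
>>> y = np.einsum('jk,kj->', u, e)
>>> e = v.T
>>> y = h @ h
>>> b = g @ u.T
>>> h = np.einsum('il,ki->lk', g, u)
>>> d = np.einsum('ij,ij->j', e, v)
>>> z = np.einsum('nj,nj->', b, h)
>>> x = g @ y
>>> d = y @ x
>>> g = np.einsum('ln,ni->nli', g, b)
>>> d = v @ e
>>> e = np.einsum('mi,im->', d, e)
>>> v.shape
(7, 7)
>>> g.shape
(17, 17, 31)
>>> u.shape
(31, 17)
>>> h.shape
(17, 31)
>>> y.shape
(17, 17)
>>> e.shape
()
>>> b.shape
(17, 31)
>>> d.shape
(7, 7)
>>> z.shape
()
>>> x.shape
(17, 17)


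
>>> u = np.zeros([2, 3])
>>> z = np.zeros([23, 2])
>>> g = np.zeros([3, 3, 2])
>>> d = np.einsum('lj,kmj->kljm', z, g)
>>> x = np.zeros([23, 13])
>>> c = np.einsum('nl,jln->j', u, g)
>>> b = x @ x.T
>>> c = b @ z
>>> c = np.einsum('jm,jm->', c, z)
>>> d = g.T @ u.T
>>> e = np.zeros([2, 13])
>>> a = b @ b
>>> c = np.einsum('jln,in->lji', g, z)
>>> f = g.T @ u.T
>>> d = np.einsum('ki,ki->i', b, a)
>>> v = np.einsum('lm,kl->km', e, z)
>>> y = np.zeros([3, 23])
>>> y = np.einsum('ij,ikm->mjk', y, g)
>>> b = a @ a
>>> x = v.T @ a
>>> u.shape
(2, 3)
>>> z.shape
(23, 2)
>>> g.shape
(3, 3, 2)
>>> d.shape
(23,)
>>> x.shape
(13, 23)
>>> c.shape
(3, 3, 23)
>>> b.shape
(23, 23)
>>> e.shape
(2, 13)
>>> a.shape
(23, 23)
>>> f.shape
(2, 3, 2)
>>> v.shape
(23, 13)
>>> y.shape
(2, 23, 3)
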